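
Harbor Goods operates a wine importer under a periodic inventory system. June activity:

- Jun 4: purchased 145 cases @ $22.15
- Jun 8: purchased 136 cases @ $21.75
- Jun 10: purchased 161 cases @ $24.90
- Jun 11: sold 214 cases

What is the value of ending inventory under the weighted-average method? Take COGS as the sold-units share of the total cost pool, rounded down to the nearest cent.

Jun 11, sell 214: 214/442 × $10,178.65 → $4,928.12
Ending inventory (cost pool remaining) = $5,250.53
Check: goods available $10,178.65 = COGS $4,928.12 + ending $5,250.53

Ending inventory = $5,250.53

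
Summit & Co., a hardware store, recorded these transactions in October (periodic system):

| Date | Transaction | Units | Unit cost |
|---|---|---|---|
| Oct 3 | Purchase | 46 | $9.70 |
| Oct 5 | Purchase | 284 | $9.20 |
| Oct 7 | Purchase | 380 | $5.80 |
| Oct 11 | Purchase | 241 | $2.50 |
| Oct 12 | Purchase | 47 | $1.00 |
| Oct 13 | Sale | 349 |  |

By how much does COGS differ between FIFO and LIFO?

FIFO COGS: 46 @ $9.70 + 284 @ $9.20 + 19 @ $5.80 = $3,169.20
LIFO COGS: 47 @ $1.00 + 241 @ $2.50 + 61 @ $5.80 = $1,003.30
Difference = |$3,169.20 − $1,003.30| = $2,165.90

$2,165.90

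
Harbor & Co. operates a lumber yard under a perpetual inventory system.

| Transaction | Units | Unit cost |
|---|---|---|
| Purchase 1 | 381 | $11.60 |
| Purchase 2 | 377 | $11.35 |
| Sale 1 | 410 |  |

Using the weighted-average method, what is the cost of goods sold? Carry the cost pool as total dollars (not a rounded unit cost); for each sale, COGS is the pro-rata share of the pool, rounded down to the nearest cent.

COGS = $4,705.02

After Purchase 1: 381 on hand, pool $4,419.60 (≈ $11.6000 each)
After Purchase 2: 758 on hand, pool $8,698.55 (≈ $11.4757 each)
Sale 1, sell 410: 410/758 × $8,698.55 → $4,705.02
Ending inventory (cost pool remaining) = $3,993.53
Check: goods available $8,698.55 = COGS $4,705.02 + ending $3,993.53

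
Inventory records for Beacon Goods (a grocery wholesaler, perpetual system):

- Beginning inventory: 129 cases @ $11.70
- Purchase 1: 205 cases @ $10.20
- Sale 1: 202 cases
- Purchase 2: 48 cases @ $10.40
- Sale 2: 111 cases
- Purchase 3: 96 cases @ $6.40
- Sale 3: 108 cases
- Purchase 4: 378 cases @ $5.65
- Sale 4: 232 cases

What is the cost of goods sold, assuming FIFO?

Sale 1 (202) [FIFO — oldest first]: 129 @ $11.70 + 73 @ $10.20 = $2,253.90
Sale 2 (111) [FIFO — oldest first]: 111 @ $10.20 = $1,132.20
Sale 3 (108) [FIFO — oldest first]: 21 @ $10.20 + 48 @ $10.40 + 39 @ $6.40 = $963.00
Sale 4 (232) [FIFO — oldest first]: 57 @ $6.40 + 175 @ $5.65 = $1,353.55
Total COGS = $2,253.90 + $1,132.20 + $963.00 + $1,353.55 = $5,702.65
Ending inventory: 203 @ $5.65 = $1,146.95

COGS = $5,702.65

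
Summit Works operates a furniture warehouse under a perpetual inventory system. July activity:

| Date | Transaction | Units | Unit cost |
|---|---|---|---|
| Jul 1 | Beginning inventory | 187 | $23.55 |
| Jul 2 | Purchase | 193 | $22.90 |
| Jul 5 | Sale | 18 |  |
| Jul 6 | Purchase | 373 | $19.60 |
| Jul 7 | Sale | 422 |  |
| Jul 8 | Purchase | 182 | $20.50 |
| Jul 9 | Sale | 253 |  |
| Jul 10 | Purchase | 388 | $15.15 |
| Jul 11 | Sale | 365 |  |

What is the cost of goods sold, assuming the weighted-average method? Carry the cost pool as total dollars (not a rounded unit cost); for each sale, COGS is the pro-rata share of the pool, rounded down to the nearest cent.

After Jul 1: 187 on hand, pool $4,403.85 (≈ $23.5500 each)
After Jul 2: 380 on hand, pool $8,823.55 (≈ $23.2199 each)
Jul 5, sell 18: 18/380 × $8,823.55 → $417.95
After Jul 6: 735 on hand, pool $15,716.40 (≈ $21.3829 each)
Jul 7, sell 422: 422/735 × $15,716.40 → $9,023.56
After Jul 8: 495 on hand, pool $10,423.84 (≈ $21.0583 each)
Jul 9, sell 253: 253/495 × $10,423.84 → $5,327.74
After Jul 10: 630 on hand, pool $10,974.30 (≈ $17.4195 each)
Jul 11, sell 365: 365/630 × $10,974.30 → $6,358.12
Total COGS = $417.95 + $9,023.56 + $5,327.74 + $6,358.12 = $21,127.37
Ending inventory (cost pool remaining) = $4,616.18
Check: goods available $25,743.55 = COGS $21,127.37 + ending $4,616.18

COGS = $21,127.37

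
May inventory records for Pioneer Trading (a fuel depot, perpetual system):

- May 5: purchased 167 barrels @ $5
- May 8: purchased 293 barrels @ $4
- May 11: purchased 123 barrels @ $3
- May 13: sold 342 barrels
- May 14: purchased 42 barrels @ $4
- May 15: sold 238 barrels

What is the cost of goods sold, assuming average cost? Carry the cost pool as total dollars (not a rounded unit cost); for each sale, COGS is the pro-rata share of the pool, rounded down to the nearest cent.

COGS = $2,361.10

After May 5: 167 on hand, pool $835.00 (≈ $5.0000 each)
After May 8: 460 on hand, pool $2,007.00 (≈ $4.3630 each)
After May 11: 583 on hand, pool $2,376.00 (≈ $4.0755 each)
May 13, sell 342: 342/583 × $2,376.00 → $1,393.81
After May 14: 283 on hand, pool $1,150.19 (≈ $4.0643 each)
May 15, sell 238: 238/283 × $1,150.19 → $967.29
Total COGS = $1,393.81 + $967.29 = $2,361.10
Ending inventory (cost pool remaining) = $182.90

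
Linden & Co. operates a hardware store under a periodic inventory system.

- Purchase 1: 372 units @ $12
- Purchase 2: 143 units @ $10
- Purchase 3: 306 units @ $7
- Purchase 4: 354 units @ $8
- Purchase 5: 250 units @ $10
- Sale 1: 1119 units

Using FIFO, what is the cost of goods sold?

Sale 1 (1119) [FIFO — oldest first]: 372 @ $12 + 143 @ $10 + 306 @ $7 + 298 @ $8 = $10,420
Ending inventory: 56 @ $8 + 250 @ $10 = $2,948
Check: goods available $13,368 = COGS $10,420 + ending $2,948

COGS = $10,420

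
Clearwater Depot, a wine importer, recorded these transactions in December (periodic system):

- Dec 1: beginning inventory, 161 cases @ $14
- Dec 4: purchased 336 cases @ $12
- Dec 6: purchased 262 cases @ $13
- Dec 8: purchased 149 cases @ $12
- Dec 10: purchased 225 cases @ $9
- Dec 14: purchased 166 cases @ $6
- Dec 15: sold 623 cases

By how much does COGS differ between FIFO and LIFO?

$2,036

FIFO COGS: 161 @ $14 + 336 @ $12 + 126 @ $13 = $7,924
LIFO COGS: 166 @ $6 + 225 @ $9 + 149 @ $12 + 83 @ $13 = $5,888
Difference = |$7,924 − $5,888| = $2,036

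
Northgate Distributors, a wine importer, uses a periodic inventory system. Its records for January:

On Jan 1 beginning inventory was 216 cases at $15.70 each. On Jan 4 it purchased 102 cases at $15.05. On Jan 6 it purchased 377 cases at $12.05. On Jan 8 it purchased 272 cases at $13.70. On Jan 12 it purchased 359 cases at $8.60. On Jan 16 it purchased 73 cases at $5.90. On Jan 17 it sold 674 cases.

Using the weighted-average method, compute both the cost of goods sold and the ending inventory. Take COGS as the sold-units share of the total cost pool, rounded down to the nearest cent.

COGS = $8,052.18; ending inventory = $8,661.47

Jan 17, sell 674: 674/1399 × $16,713.65 → $8,052.18
Ending inventory (cost pool remaining) = $8,661.47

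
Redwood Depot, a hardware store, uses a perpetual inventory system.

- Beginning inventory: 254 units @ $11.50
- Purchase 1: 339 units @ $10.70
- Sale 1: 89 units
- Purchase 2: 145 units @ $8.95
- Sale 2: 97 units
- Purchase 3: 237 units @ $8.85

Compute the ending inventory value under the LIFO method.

Ending inventory = $8,123.05

Sale 1 (89) [LIFO — newest first]: 89 @ $10.70 = $952.30
Sale 2 (97) [LIFO — newest first]: 97 @ $8.95 = $868.15
Total COGS = $952.30 + $868.15 = $1,820.45
Ending inventory: 254 @ $11.50 + 250 @ $10.70 + 48 @ $8.95 + 237 @ $8.85 = $8,123.05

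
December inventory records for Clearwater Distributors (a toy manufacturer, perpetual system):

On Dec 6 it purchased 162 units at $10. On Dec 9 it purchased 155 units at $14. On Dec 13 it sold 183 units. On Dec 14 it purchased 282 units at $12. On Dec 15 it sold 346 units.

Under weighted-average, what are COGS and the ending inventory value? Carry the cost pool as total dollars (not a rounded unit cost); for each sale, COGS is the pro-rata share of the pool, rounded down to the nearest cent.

After Dec 6: 162 on hand, pool $1,620.00 (≈ $10.0000 each)
After Dec 9: 317 on hand, pool $3,790.00 (≈ $11.9558 each)
Dec 13, sell 183: 183/317 × $3,790.00 → $2,187.91
After Dec 14: 416 on hand, pool $4,986.09 (≈ $11.9858 each)
Dec 15, sell 346: 346/416 × $4,986.09 → $4,147.08
Total COGS = $2,187.91 + $4,147.08 = $6,334.99
Ending inventory (cost pool remaining) = $839.01

COGS = $6,334.99; ending inventory = $839.01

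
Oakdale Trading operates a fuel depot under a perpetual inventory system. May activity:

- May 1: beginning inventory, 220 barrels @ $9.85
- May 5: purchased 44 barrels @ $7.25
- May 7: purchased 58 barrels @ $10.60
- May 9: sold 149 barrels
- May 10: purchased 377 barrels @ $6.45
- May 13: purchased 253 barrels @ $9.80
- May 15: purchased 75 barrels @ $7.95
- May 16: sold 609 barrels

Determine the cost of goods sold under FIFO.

COGS = $6,110.65

May 9, 149 sold [FIFO — oldest first]: 149 @ $9.85 = $1,467.65
May 16, 609 sold [FIFO — oldest first]: 71 @ $9.85 + 44 @ $7.25 + 58 @ $10.60 + 377 @ $6.45 + 59 @ $9.80 = $4,643.00
Total COGS = $1,467.65 + $4,643.00 = $6,110.65
Ending inventory: 194 @ $9.80 + 75 @ $7.95 = $2,497.45
Check: goods available $8,608.10 = COGS $6,110.65 + ending $2,497.45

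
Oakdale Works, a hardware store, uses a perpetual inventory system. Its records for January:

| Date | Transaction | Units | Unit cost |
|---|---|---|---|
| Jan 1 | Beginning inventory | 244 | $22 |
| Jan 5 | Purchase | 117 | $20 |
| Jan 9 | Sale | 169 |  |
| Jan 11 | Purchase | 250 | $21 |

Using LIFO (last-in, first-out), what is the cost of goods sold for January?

COGS = $3,484

Jan 9, 169 sold [LIFO — newest first]: 117 @ $20 + 52 @ $22 = $3,484
Ending inventory: 192 @ $22 + 250 @ $21 = $9,474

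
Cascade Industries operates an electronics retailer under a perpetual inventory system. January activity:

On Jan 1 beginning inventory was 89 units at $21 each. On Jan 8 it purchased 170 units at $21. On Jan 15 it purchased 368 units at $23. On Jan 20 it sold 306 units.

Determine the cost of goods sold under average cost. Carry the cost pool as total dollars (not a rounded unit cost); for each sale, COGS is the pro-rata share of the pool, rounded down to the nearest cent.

After Jan 1: 89 on hand, pool $1,869.00 (≈ $21.0000 each)
After Jan 8: 259 on hand, pool $5,439.00 (≈ $21.0000 each)
After Jan 15: 627 on hand, pool $13,903.00 (≈ $22.1738 each)
Jan 20, sell 306: 306/627 × $13,903.00 → $6,785.19
Ending inventory (cost pool remaining) = $7,117.81

COGS = $6,785.19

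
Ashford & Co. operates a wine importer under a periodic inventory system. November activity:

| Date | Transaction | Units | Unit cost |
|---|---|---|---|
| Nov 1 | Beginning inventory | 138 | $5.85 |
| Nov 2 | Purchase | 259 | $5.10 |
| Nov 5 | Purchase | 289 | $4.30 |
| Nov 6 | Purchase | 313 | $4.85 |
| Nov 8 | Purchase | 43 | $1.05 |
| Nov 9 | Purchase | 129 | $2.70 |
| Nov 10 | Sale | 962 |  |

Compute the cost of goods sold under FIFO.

COGS = $4,709.50

Nov 10, 962 sold [FIFO — oldest first]: 138 @ $5.85 + 259 @ $5.10 + 289 @ $4.30 + 276 @ $4.85 = $4,709.50
Ending inventory: 37 @ $4.85 + 43 @ $1.05 + 129 @ $2.70 = $572.90
Check: goods available $5,282.40 = COGS $4,709.50 + ending $572.90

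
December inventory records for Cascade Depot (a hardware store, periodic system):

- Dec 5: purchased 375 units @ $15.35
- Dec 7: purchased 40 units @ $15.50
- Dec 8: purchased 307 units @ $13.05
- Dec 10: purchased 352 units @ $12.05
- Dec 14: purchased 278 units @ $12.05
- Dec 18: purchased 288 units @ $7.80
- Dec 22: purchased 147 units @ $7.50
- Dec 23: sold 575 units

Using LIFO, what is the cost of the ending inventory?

Dec 23, 575 sold [LIFO — newest first]: 147 @ $7.50 + 288 @ $7.80 + 140 @ $12.05 = $5,035.90
Ending inventory: 375 @ $15.35 + 40 @ $15.50 + 307 @ $13.05 + 352 @ $12.05 + 138 @ $12.05 = $16,287.10

Ending inventory = $16,287.10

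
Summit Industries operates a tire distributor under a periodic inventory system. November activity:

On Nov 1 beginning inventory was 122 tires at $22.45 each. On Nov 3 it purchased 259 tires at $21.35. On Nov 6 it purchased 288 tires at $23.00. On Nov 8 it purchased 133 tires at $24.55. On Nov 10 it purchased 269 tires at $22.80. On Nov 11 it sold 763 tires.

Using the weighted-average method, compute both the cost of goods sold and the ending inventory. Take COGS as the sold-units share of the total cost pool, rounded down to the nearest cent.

Nov 11, sell 763: 763/1071 × $24,290.90 → $17,305.28
Ending inventory (cost pool remaining) = $6,985.62
Check: goods available $24,290.90 = COGS $17,305.28 + ending $6,985.62

COGS = $17,305.28; ending inventory = $6,985.62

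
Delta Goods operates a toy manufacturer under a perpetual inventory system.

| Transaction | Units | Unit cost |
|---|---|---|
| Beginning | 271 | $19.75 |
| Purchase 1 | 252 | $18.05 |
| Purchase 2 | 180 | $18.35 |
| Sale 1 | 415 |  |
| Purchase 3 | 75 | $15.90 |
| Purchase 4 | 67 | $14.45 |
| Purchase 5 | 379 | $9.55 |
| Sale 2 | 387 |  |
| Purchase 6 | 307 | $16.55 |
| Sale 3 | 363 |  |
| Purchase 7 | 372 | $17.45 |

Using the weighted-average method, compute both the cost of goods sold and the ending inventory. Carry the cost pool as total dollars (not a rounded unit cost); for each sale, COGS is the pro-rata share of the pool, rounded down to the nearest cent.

After Beginning: 271 on hand, pool $5,352.25 (≈ $19.7500 each)
After Purchase 1: 523 on hand, pool $9,900.85 (≈ $18.9309 each)
After Purchase 2: 703 on hand, pool $13,203.85 (≈ $18.7821 each)
Sale 1, sell 415: 415/703 × $13,203.85 → $7,794.59
After Purchase 3: 363 on hand, pool $6,601.76 (≈ $18.1867 each)
After Purchase 4: 430 on hand, pool $7,569.91 (≈ $17.6044 each)
After Purchase 5: 809 on hand, pool $11,189.36 (≈ $13.8311 each)
Sale 2, sell 387: 387/809 × $11,189.36 → $5,352.63
After Purchase 6: 729 on hand, pool $10,917.58 (≈ $14.9761 each)
Sale 3, sell 363: 363/729 × $10,917.58 → $5,436.32
After Purchase 7: 738 on hand, pool $11,972.66 (≈ $16.2231 each)
Total COGS = $7,794.59 + $5,352.63 + $5,436.32 = $18,583.54
Ending inventory (cost pool remaining) = $11,972.66

COGS = $18,583.54; ending inventory = $11,972.66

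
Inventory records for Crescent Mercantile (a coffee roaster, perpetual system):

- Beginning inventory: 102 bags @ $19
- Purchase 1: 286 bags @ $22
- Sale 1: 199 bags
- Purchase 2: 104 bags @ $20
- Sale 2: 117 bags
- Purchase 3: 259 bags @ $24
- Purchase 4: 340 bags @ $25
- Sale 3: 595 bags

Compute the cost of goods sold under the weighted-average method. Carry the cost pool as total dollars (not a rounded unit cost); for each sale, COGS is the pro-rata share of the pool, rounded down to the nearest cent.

After Beginning: 102 on hand, pool $1,938.00 (≈ $19.0000 each)
After Purchase 1: 388 on hand, pool $8,230.00 (≈ $21.2113 each)
Sale 1, sell 199: 199/388 × $8,230.00 → $4,221.05
After Purchase 2: 293 on hand, pool $6,088.95 (≈ $20.7814 each)
Sale 2, sell 117: 117/293 × $6,088.95 → $2,431.42
After Purchase 3: 435 on hand, pool $9,873.53 (≈ $22.6978 each)
After Purchase 4: 775 on hand, pool $18,373.53 (≈ $23.7078 each)
Sale 3, sell 595: 595/775 × $18,373.53 → $14,106.12
Total COGS = $4,221.05 + $2,431.42 + $14,106.12 = $20,758.59
Ending inventory (cost pool remaining) = $4,267.41

COGS = $20,758.59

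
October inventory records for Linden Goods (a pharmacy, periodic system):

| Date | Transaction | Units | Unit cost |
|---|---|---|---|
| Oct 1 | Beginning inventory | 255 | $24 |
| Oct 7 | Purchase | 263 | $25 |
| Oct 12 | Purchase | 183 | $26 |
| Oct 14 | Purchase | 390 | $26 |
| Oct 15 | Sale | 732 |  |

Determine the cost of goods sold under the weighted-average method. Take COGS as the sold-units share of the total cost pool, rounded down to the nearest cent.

COGS = $18,513.36

Oct 15, sell 732: 732/1091 × $27,593.00 → $18,513.36
Ending inventory (cost pool remaining) = $9,079.64
Check: goods available $27,593.00 = COGS $18,513.36 + ending $9,079.64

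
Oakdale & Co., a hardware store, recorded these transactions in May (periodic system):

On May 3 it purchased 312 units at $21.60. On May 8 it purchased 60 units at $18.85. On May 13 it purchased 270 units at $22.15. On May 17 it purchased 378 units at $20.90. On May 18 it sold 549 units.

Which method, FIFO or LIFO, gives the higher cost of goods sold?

FIFO COGS: 312 @ $21.60 + 60 @ $18.85 + 177 @ $22.15 = $11,790.75
LIFO COGS: 378 @ $20.90 + 171 @ $22.15 = $11,687.85

FIFO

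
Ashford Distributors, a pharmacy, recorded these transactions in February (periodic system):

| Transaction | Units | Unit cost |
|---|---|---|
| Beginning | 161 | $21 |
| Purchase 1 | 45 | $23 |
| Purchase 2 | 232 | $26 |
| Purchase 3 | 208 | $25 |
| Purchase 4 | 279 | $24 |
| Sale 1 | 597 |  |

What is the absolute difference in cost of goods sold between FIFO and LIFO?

FIFO COGS: 161 @ $21 + 45 @ $23 + 232 @ $26 + 159 @ $25 = $14,423
LIFO COGS: 279 @ $24 + 208 @ $25 + 110 @ $26 = $14,756
Difference = |$14,423 − $14,756| = $333

$333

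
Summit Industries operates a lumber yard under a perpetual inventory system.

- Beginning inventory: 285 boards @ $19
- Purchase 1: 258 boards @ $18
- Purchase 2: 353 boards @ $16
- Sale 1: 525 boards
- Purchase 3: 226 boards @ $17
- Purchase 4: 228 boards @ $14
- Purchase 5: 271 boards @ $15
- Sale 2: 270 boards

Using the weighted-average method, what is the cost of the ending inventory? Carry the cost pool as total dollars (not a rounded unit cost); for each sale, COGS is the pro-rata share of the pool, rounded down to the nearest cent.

Ending inventory = $13,266.26

After Beginning: 285 on hand, pool $5,415.00 (≈ $19.0000 each)
After Purchase 1: 543 on hand, pool $10,059.00 (≈ $18.5249 each)
After Purchase 2: 896 on hand, pool $15,707.00 (≈ $17.5301 each)
Sale 1, sell 525: 525/896 × $15,707.00 → $9,203.32
After Purchase 3: 597 on hand, pool $10,345.68 (≈ $17.3294 each)
After Purchase 4: 825 on hand, pool $13,537.68 (≈ $16.4093 each)
After Purchase 5: 1096 on hand, pool $17,602.68 (≈ $16.0608 each)
Sale 2, sell 270: 270/1096 × $17,602.68 → $4,336.42
Total COGS = $9,203.32 + $4,336.42 = $13,539.74
Ending inventory (cost pool remaining) = $13,266.26
Check: goods available $26,806.00 = COGS $13,539.74 + ending $13,266.26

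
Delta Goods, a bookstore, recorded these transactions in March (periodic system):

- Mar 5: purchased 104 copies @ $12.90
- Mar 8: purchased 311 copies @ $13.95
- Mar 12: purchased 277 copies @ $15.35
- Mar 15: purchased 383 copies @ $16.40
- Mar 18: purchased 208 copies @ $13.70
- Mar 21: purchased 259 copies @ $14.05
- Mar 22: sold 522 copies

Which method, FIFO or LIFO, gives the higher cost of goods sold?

FIFO COGS: 104 @ $12.90 + 311 @ $13.95 + 107 @ $15.35 = $7,322.50
LIFO COGS: 259 @ $14.05 + 208 @ $13.70 + 55 @ $16.40 = $7,390.55

LIFO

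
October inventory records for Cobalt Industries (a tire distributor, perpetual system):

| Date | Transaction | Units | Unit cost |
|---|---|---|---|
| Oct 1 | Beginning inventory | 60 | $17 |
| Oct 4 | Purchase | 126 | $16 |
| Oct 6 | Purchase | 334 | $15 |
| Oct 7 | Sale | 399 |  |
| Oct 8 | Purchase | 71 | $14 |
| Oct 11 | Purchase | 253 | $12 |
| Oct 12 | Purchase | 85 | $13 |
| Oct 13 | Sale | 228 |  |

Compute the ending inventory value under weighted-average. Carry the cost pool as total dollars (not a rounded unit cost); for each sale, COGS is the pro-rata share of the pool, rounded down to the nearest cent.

After Oct 1: 60 on hand, pool $1,020.00 (≈ $17.0000 each)
After Oct 4: 186 on hand, pool $3,036.00 (≈ $16.3226 each)
After Oct 6: 520 on hand, pool $8,046.00 (≈ $15.4731 each)
Oct 7, sell 399: 399/520 × $8,046.00 → $6,173.75
After Oct 8: 192 on hand, pool $2,866.25 (≈ $14.9284 each)
After Oct 11: 445 on hand, pool $5,902.25 (≈ $13.2635 each)
After Oct 12: 530 on hand, pool $7,007.25 (≈ $13.2212 each)
Oct 13, sell 228: 228/530 × $7,007.25 → $3,014.43
Total COGS = $6,173.75 + $3,014.43 = $9,188.18
Ending inventory (cost pool remaining) = $3,992.82

Ending inventory = $3,992.82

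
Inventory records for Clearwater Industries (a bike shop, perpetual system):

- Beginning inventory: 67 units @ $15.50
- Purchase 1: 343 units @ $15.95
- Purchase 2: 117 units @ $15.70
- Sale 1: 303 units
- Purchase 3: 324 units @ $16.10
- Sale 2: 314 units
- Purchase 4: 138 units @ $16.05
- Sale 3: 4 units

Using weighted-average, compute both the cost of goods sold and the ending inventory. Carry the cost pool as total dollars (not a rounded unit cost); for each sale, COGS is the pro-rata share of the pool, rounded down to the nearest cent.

COGS = $9,884.42; ending inventory = $5,893.13

After Beginning: 67 on hand, pool $1,038.50 (≈ $15.5000 each)
After Purchase 1: 410 on hand, pool $6,509.35 (≈ $15.8765 each)
After Purchase 2: 527 on hand, pool $8,346.25 (≈ $15.8373 each)
Sale 1, sell 303: 303/527 × $8,346.25 → $4,798.69
After Purchase 3: 548 on hand, pool $8,763.96 (≈ $15.9926 each)
Sale 2, sell 314: 314/548 × $8,763.96 → $5,021.68
After Purchase 4: 372 on hand, pool $5,957.18 (≈ $16.0139 each)
Sale 3, sell 4: 4/372 × $5,957.18 → $64.05
Total COGS = $4,798.69 + $5,021.68 + $64.05 = $9,884.42
Ending inventory (cost pool remaining) = $5,893.13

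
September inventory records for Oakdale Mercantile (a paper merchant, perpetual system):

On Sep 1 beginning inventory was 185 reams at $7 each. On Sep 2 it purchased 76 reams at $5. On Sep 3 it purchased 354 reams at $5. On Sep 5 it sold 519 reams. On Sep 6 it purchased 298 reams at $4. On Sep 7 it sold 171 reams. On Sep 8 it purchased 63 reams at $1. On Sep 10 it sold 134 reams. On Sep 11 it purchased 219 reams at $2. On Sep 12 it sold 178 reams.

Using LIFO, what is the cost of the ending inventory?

Ending inventory = $978

Sep 5, 519 sold [LIFO — newest first]: 354 @ $5 + 76 @ $5 + 89 @ $7 = $2,773
Sep 7, 171 sold [LIFO — newest first]: 171 @ $4 = $684
Sep 10, 134 sold [LIFO — newest first]: 63 @ $1 + 71 @ $4 = $347
Sep 12, 178 sold [LIFO — newest first]: 178 @ $2 = $356
Total COGS = $2,773 + $684 + $347 + $356 = $4,160
Ending inventory: 96 @ $7 + 56 @ $4 + 41 @ $2 = $978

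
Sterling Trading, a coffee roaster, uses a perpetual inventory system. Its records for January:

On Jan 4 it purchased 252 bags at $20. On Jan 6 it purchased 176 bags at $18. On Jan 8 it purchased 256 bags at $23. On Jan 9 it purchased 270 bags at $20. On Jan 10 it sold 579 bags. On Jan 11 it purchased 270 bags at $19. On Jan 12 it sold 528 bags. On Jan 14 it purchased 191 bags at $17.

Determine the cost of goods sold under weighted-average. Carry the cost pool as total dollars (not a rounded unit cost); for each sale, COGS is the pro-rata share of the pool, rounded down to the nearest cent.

COGS = $22,305.31

After Jan 4: 252 on hand, pool $5,040.00 (≈ $20.0000 each)
After Jan 6: 428 on hand, pool $8,208.00 (≈ $19.1776 each)
After Jan 8: 684 on hand, pool $14,096.00 (≈ $20.6082 each)
After Jan 9: 954 on hand, pool $19,496.00 (≈ $20.4361 each)
Jan 10, sell 579: 579/954 × $19,496.00 → $11,832.47
After Jan 11: 645 on hand, pool $12,793.53 (≈ $19.8349 each)
Jan 12, sell 528: 528/645 × $12,793.53 → $10,472.84
After Jan 14: 308 on hand, pool $5,567.69 (≈ $18.0769 each)
Total COGS = $11,832.47 + $10,472.84 = $22,305.31
Ending inventory (cost pool remaining) = $5,567.69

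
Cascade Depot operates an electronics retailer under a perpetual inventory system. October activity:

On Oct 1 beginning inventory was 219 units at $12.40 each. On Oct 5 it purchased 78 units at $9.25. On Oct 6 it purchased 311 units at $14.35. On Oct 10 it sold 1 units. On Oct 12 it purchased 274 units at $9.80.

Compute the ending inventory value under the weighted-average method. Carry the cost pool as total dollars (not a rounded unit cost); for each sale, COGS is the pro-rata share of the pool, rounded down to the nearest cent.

After Oct 1: 219 on hand, pool $2,715.60 (≈ $12.4000 each)
After Oct 5: 297 on hand, pool $3,437.10 (≈ $11.5727 each)
After Oct 6: 608 on hand, pool $7,899.95 (≈ $12.9933 each)
Oct 10, sell 1: 1/608 × $7,899.95 → $12.99
After Oct 12: 881 on hand, pool $10,572.16 (≈ $12.0002 each)
Ending inventory (cost pool remaining) = $10,572.16

Ending inventory = $10,572.16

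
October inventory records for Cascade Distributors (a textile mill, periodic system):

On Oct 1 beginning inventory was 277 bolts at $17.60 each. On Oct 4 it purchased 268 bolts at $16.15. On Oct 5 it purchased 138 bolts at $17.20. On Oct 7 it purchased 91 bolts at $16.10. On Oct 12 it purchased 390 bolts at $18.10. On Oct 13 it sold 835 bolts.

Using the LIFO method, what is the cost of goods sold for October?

Oct 13, 835 sold [LIFO — newest first]: 390 @ $18.10 + 91 @ $16.10 + 138 @ $17.20 + 216 @ $16.15 = $14,386.10
Ending inventory: 277 @ $17.60 + 52 @ $16.15 = $5,715.00

COGS = $14,386.10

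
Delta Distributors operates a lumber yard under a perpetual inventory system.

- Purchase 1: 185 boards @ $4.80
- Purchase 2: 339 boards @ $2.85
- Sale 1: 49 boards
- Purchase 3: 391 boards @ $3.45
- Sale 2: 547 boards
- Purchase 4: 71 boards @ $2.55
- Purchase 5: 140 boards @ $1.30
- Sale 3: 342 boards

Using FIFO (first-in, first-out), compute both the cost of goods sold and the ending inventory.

Sale 1 (49) [FIFO — oldest first]: 49 @ $4.80 = $235.20
Sale 2 (547) [FIFO — oldest first]: 136 @ $4.80 + 339 @ $2.85 + 72 @ $3.45 = $1,867.35
Sale 3 (342) [FIFO — oldest first]: 319 @ $3.45 + 23 @ $2.55 = $1,159.20
Total COGS = $235.20 + $1,867.35 + $1,159.20 = $3,261.75
Ending inventory: 48 @ $2.55 + 140 @ $1.30 = $304.40
Check: goods available $3,566.15 = COGS $3,261.75 + ending $304.40

COGS = $3,261.75; ending inventory = $304.40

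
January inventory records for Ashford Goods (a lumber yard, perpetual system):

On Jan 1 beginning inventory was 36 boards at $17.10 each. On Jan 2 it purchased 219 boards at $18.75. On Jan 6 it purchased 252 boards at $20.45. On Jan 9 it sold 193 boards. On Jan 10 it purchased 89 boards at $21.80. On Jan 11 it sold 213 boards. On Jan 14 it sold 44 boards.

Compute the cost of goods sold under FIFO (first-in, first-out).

COGS = $8,709.60

Jan 9, 193 sold [FIFO — oldest first]: 36 @ $17.10 + 157 @ $18.75 = $3,559.35
Jan 11, 213 sold [FIFO — oldest first]: 62 @ $18.75 + 151 @ $20.45 = $4,250.45
Jan 14, 44 sold [FIFO — oldest first]: 44 @ $20.45 = $899.80
Total COGS = $3,559.35 + $4,250.45 + $899.80 = $8,709.60
Ending inventory: 57 @ $20.45 + 89 @ $21.80 = $3,105.85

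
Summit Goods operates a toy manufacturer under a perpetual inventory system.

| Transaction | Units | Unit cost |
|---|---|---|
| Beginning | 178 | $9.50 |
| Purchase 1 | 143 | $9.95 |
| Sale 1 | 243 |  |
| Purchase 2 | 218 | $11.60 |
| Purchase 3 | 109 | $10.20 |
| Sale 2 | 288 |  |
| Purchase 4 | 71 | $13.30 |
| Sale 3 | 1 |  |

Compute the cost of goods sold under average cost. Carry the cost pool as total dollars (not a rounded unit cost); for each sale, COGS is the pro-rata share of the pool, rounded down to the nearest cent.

After Beginning: 178 on hand, pool $1,691.00 (≈ $9.5000 each)
After Purchase 1: 321 on hand, pool $3,113.85 (≈ $9.7005 each)
Sale 1, sell 243: 243/321 × $3,113.85 → $2,357.21
After Purchase 2: 296 on hand, pool $3,285.44 (≈ $11.0995 each)
After Purchase 3: 405 on hand, pool $4,397.24 (≈ $10.8574 each)
Sale 2, sell 288: 288/405 × $4,397.24 → $3,126.92
After Purchase 4: 188 on hand, pool $2,214.62 (≈ $11.7799 each)
Sale 3, sell 1: 1/188 × $2,214.62 → $11.77
Total COGS = $2,357.21 + $3,126.92 + $11.77 = $5,495.90
Ending inventory (cost pool remaining) = $2,202.85

COGS = $5,495.90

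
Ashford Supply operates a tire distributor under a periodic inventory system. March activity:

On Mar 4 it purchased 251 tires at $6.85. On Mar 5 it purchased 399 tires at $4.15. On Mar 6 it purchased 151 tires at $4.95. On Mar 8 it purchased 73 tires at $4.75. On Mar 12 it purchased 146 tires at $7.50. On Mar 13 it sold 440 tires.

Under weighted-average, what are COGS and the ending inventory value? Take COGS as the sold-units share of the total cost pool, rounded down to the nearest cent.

COGS = $2,400.32; ending inventory = $3,164.08

Mar 13, sell 440: 440/1020 × $5,564.40 → $2,400.32
Ending inventory (cost pool remaining) = $3,164.08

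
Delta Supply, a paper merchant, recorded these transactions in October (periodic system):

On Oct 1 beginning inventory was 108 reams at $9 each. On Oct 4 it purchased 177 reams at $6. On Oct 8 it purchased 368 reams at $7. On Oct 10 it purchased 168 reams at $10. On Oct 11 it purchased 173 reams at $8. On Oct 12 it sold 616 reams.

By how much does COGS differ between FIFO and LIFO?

FIFO COGS: 108 @ $9 + 177 @ $6 + 331 @ $7 = $4,351
LIFO COGS: 173 @ $8 + 168 @ $10 + 275 @ $7 = $4,989
Difference = |$4,351 − $4,989| = $638

$638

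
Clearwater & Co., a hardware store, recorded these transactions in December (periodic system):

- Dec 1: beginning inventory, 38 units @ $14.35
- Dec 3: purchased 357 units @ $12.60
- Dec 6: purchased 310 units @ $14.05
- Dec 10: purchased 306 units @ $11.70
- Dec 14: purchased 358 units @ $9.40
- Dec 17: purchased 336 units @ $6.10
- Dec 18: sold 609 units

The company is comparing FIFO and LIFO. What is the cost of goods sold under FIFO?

COGS = $8,050.20

FIFO COGS: 38 @ $14.35 + 357 @ $12.60 + 214 @ $14.05 = $8,050.20
LIFO COGS: 336 @ $6.10 + 273 @ $9.40 = $4,615.80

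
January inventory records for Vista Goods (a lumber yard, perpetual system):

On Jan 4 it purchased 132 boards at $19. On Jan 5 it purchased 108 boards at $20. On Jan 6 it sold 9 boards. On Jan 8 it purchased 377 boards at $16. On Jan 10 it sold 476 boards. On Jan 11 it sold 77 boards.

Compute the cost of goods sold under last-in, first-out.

Jan 6, 9 sold [LIFO — newest first]: 9 @ $20 = $180
Jan 10, 476 sold [LIFO — newest first]: 377 @ $16 + 99 @ $20 = $8,012
Jan 11, 77 sold [LIFO — newest first]: 77 @ $19 = $1,463
Total COGS = $180 + $8,012 + $1,463 = $9,655
Ending inventory: 55 @ $19 = $1,045
Check: goods available $10,700 = COGS $9,655 + ending $1,045

COGS = $9,655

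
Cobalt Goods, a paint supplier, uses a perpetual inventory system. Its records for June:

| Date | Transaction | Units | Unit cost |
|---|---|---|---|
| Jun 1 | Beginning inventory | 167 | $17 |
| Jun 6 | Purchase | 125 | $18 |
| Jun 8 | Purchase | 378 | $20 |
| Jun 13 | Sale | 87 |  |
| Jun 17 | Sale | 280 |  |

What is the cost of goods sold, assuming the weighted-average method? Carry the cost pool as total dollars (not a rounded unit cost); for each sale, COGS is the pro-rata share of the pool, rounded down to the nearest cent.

After Jun 1: 167 on hand, pool $2,839.00 (≈ $17.0000 each)
After Jun 6: 292 on hand, pool $5,089.00 (≈ $17.4281 each)
After Jun 8: 670 on hand, pool $12,649.00 (≈ $18.8791 each)
Jun 13, sell 87: 87/670 × $12,649.00 → $1,642.48
Jun 17, sell 280: 280/583 × $11,006.52 → $5,286.15
Total COGS = $1,642.48 + $5,286.15 = $6,928.63
Ending inventory (cost pool remaining) = $5,720.37

COGS = $6,928.63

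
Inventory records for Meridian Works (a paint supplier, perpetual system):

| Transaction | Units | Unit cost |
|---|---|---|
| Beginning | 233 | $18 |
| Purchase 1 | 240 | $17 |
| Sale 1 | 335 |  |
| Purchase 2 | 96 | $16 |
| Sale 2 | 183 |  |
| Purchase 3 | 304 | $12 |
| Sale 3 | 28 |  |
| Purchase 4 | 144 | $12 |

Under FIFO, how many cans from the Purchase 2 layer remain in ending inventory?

Sale 1 (335) [FIFO — oldest first]: 233 @ $18 + 102 @ $17 = $5,928
Sale 2 (183) [FIFO — oldest first]: 138 @ $17 + 45 @ $16 = $3,066
Sale 3 (28) [FIFO — oldest first]: 28 @ $16 = $448
Total COGS = $5,928 + $3,066 + $448 = $9,442
Ending inventory: 23 @ $16 + 304 @ $12 + 144 @ $12 = $5,744
Check: goods available $15,186 = COGS $9,442 + ending $5,744

23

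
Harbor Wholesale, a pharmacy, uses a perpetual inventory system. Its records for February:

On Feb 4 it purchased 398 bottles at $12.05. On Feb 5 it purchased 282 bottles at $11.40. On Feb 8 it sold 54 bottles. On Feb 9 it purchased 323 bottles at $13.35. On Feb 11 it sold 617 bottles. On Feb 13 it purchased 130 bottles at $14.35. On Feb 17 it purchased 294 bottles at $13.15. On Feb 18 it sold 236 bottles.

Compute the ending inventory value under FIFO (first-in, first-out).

Feb 8, 54 sold [FIFO — oldest first]: 54 @ $12.05 = $650.70
Feb 11, 617 sold [FIFO — oldest first]: 344 @ $12.05 + 273 @ $11.40 = $7,257.40
Feb 18, 236 sold [FIFO — oldest first]: 9 @ $11.40 + 227 @ $13.35 = $3,133.05
Total COGS = $650.70 + $7,257.40 + $3,133.05 = $11,041.15
Ending inventory: 96 @ $13.35 + 130 @ $14.35 + 294 @ $13.15 = $7,013.20

Ending inventory = $7,013.20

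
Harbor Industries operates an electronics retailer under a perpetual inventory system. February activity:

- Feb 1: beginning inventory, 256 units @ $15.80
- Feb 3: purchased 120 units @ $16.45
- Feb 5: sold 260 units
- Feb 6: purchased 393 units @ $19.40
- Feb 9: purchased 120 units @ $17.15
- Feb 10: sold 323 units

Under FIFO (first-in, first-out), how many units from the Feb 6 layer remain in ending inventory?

Feb 5, 260 sold [FIFO — oldest first]: 256 @ $15.80 + 4 @ $16.45 = $4,110.60
Feb 10, 323 sold [FIFO — oldest first]: 116 @ $16.45 + 207 @ $19.40 = $5,924.00
Total COGS = $4,110.60 + $5,924.00 = $10,034.60
Ending inventory: 186 @ $19.40 + 120 @ $17.15 = $5,666.40
Check: goods available $15,701.00 = COGS $10,034.60 + ending $5,666.40

186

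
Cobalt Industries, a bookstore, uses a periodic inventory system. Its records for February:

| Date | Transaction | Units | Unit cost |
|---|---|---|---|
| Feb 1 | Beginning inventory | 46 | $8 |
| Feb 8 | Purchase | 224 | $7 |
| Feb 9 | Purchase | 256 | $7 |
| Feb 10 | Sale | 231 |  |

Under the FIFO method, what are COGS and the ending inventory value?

Feb 10, 231 sold [FIFO — oldest first]: 46 @ $8 + 185 @ $7 = $1,663
Ending inventory: 39 @ $7 + 256 @ $7 = $2,065
Check: goods available $3,728 = COGS $1,663 + ending $2,065

COGS = $1,663; ending inventory = $2,065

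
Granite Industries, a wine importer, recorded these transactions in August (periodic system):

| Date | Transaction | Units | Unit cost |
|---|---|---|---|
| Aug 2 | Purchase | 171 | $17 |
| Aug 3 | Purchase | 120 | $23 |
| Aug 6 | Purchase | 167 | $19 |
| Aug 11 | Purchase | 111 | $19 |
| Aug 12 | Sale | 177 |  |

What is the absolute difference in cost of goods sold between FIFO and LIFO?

$318

FIFO COGS: 171 @ $17 + 6 @ $23 = $3,045
LIFO COGS: 111 @ $19 + 66 @ $19 = $3,363
Difference = |$3,045 − $3,363| = $318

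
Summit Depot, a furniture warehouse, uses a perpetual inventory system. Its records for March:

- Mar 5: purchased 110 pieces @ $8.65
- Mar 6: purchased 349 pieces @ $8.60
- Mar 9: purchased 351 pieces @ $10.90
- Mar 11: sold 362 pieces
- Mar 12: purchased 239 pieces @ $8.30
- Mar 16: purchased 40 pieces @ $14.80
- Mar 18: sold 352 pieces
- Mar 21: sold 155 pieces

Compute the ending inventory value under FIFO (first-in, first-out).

Ending inventory = $2,086.00

Mar 11, 362 sold [FIFO — oldest first]: 110 @ $8.65 + 252 @ $8.60 = $3,118.70
Mar 18, 352 sold [FIFO — oldest first]: 97 @ $8.60 + 255 @ $10.90 = $3,613.70
Mar 21, 155 sold [FIFO — oldest first]: 96 @ $10.90 + 59 @ $8.30 = $1,536.10
Total COGS = $3,118.70 + $3,613.70 + $1,536.10 = $8,268.50
Ending inventory: 180 @ $8.30 + 40 @ $14.80 = $2,086.00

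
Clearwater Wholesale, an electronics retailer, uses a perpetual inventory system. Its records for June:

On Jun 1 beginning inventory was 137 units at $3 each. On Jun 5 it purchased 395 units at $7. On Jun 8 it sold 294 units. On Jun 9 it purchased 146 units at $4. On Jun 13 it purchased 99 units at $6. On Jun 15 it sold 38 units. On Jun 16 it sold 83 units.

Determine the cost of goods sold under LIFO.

COGS = $2,740

Jun 8, 294 sold [LIFO — newest first]: 294 @ $7 = $2,058
Jun 15, 38 sold [LIFO — newest first]: 38 @ $6 = $228
Jun 16, 83 sold [LIFO — newest first]: 61 @ $6 + 22 @ $4 = $454
Total COGS = $2,058 + $228 + $454 = $2,740
Ending inventory: 137 @ $3 + 101 @ $7 + 124 @ $4 = $1,614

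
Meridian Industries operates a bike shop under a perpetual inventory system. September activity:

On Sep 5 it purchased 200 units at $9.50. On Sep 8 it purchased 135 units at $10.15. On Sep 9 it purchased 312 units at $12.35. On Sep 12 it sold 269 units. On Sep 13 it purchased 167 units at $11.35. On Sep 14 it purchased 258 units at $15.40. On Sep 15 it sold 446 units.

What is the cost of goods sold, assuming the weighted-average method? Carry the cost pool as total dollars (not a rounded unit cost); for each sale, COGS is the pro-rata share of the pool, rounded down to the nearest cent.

COGS = $8,532.74

After Sep 5: 200 on hand, pool $1,900.00 (≈ $9.5000 each)
After Sep 8: 335 on hand, pool $3,270.25 (≈ $9.7619 each)
After Sep 9: 647 on hand, pool $7,123.45 (≈ $11.0100 each)
Sep 12, sell 269: 269/647 × $7,123.45 → $2,961.68
After Sep 13: 545 on hand, pool $6,057.22 (≈ $11.1142 each)
After Sep 14: 803 on hand, pool $10,030.42 (≈ $12.4912 each)
Sep 15, sell 446: 446/803 × $10,030.42 → $5,571.06
Total COGS = $2,961.68 + $5,571.06 = $8,532.74
Ending inventory (cost pool remaining) = $4,459.36
Check: goods available $12,992.10 = COGS $8,532.74 + ending $4,459.36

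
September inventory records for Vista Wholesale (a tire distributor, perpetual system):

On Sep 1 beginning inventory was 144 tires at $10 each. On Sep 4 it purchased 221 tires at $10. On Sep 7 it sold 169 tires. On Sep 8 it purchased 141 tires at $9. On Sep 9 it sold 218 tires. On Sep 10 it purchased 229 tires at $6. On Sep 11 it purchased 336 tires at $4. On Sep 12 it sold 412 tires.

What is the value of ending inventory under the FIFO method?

Ending inventory = $1,088

Sep 7, 169 sold [FIFO — oldest first]: 144 @ $10 + 25 @ $10 = $1,690
Sep 9, 218 sold [FIFO — oldest first]: 196 @ $10 + 22 @ $9 = $2,158
Sep 12, 412 sold [FIFO — oldest first]: 119 @ $9 + 229 @ $6 + 64 @ $4 = $2,701
Total COGS = $1,690 + $2,158 + $2,701 = $6,549
Ending inventory: 272 @ $4 = $1,088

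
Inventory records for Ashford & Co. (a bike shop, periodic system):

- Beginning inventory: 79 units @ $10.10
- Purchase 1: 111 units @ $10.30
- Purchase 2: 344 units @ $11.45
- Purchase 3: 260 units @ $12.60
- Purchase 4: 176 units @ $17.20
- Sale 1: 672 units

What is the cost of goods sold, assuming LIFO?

COGS = $9,005.40

Sale 1 (672) [LIFO — newest first]: 176 @ $17.20 + 260 @ $12.60 + 236 @ $11.45 = $9,005.40
Ending inventory: 79 @ $10.10 + 111 @ $10.30 + 108 @ $11.45 = $3,177.80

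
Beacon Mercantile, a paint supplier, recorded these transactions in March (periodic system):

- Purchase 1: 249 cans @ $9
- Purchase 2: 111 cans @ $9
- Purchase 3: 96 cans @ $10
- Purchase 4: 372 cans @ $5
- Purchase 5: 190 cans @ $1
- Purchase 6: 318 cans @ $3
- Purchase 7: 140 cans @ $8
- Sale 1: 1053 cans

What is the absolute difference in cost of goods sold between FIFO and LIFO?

FIFO COGS: 249 @ $9 + 111 @ $9 + 96 @ $10 + 372 @ $5 + 190 @ $1 + 35 @ $3 = $6,355
LIFO COGS: 140 @ $8 + 318 @ $3 + 190 @ $1 + 372 @ $5 + 33 @ $10 = $4,454
Difference = |$6,355 − $4,454| = $1,901

$1,901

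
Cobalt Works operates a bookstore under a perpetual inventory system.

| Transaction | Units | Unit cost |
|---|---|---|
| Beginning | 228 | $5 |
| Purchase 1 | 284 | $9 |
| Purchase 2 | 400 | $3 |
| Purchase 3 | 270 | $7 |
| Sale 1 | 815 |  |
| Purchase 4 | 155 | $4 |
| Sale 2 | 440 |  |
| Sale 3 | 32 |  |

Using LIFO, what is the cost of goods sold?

COGS = $7,156

Sale 1 (815) [LIFO — newest first]: 270 @ $7 + 400 @ $3 + 145 @ $9 = $4,395
Sale 2 (440) [LIFO — newest first]: 155 @ $4 + 139 @ $9 + 146 @ $5 = $2,601
Sale 3 (32) [LIFO — newest first]: 32 @ $5 = $160
Total COGS = $4,395 + $2,601 + $160 = $7,156
Ending inventory: 50 @ $5 = $250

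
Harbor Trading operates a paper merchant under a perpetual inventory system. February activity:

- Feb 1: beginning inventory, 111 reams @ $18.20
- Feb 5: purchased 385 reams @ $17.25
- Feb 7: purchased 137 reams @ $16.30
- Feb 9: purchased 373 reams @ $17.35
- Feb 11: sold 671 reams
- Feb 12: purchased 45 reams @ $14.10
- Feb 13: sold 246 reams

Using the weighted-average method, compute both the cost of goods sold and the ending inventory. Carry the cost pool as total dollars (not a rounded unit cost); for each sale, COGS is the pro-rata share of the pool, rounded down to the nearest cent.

After Feb 1: 111 on hand, pool $2,020.20 (≈ $18.2000 each)
After Feb 5: 496 on hand, pool $8,661.45 (≈ $17.4626 each)
After Feb 7: 633 on hand, pool $10,894.55 (≈ $17.2110 each)
After Feb 9: 1006 on hand, pool $17,366.10 (≈ $17.2625 each)
Feb 11, sell 671: 671/1006 × $17,366.10 → $11,583.15
After Feb 12: 380 on hand, pool $6,417.45 (≈ $16.8880 each)
Feb 13, sell 246: 246/380 × $6,417.45 → $4,154.45
Total COGS = $11,583.15 + $4,154.45 = $15,737.60
Ending inventory (cost pool remaining) = $2,263.00

COGS = $15,737.60; ending inventory = $2,263.00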